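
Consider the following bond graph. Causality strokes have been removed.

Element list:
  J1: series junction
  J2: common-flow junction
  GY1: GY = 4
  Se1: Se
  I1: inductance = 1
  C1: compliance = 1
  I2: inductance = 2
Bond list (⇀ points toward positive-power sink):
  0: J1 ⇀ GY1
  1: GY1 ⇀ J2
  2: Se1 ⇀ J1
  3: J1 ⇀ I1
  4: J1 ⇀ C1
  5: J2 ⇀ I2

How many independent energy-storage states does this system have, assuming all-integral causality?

3  (C1, I1, I2 all integral)

β2 stroke at J1  (Se1 fixes effort; stroke away)
β3 stroke at I1  (prefer integral on I1)
β0 stroke at J1  (common-f at J1 fixed by 3)
β4 stroke at J1  (J1 flow already set via bond 3)
β1 stroke at J2  (GY1: gyrator matches bond 0)
β5 stroke at I2  (closing 1-jn rule on J2)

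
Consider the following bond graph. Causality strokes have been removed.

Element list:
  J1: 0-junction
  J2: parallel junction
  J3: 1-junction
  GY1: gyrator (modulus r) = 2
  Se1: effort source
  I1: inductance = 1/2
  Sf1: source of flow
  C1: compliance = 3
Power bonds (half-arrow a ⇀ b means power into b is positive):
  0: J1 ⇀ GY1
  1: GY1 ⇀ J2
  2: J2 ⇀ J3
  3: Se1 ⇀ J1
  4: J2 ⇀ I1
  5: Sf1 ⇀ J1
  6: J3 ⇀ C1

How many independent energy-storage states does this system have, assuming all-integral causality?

2  (C1, I1 all integral)

b3 |J1  (Se1 (Se) sets effort on bond)
b5 |Sf1  (source Sf1 imposes f)
b0 |GY1  (J1: bond 3 brought effort, rest push out)
b1 |GY1  (GY1: gyrator matches bond 0)
b4 |I1  (I1: I, integral causality)
b2 |J2  (J2: last free bond brings effort in)
b6 |J3  (J3 flow already set via bond 2)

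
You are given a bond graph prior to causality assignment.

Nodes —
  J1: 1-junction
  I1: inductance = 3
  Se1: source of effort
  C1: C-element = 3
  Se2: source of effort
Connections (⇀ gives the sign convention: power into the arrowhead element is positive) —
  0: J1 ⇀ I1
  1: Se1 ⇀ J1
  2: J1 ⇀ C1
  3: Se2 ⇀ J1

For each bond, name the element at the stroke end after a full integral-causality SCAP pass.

#1 stroke→J1  (Se1: effort source, stroke at far end)
#3 stroke→J1  (Se2 (Se) sets effort on bond)
#0 stroke→I1  (prefer integral on I1)
#2 stroke→J1  (J1: bond 0 brought flow, rest push out)

b0 →I1
b1 →J1
b2 →J1
b3 →J1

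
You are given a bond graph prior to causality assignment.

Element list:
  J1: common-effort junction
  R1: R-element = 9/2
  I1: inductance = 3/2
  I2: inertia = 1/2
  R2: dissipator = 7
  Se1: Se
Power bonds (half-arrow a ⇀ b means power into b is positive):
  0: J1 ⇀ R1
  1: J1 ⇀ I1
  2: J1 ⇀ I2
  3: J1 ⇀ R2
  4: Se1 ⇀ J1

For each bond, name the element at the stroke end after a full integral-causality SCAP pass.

b4 stroke→J1  (Se1 fixes effort; stroke away)
b0 stroke→R1  (J1: bond 4 brought effort, rest push out)
b1 stroke→I1  (0-jn J1 has e-setter on 4)
b2 stroke→I2  (common-e at J1 fixed by 4)
b3 stroke→R2  (J1 effort already set via bond 4)

#0 →R1
#1 →I1
#2 →I2
#3 →R2
#4 →J1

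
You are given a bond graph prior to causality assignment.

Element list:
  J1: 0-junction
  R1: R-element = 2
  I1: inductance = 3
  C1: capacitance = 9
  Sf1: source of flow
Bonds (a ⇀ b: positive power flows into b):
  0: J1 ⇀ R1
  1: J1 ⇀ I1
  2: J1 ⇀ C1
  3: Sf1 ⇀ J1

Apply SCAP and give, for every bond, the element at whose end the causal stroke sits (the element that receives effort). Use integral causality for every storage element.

bond 0 stroke→R1
bond 1 stroke→I1
bond 2 stroke→J1
bond 3 stroke→Sf1

b3 stroke at Sf1  (source Sf1 imposes f)
b1 stroke at I1  (I1 outputs flow p/I1)
b2 stroke at J1  (C1 outputs effort q/C1)
b0 stroke at R1  (0-jn J1 has e-setter on 2)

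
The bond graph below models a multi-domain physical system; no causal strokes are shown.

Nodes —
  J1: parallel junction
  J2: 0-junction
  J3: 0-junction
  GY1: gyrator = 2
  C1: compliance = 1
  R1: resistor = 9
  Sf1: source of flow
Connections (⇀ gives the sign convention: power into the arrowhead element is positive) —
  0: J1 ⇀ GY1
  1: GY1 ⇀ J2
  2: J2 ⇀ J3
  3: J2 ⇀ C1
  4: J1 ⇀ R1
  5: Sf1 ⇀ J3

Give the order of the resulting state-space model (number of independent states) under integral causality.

1  (C1 all integral)

b5 →Sf1  (Sf1 (Sf) sets flow on bond)
b2 →J3  (closing 0-jn rule on J3)
b3 →J2  (C1: C, integral causality)
b1 →GY1  (J2: bond 3 brought effort, rest push out)
b0 →GY1  (GY1 both-in/both-out from 1)
b4 →J1  (J1 needs exactly one e-in)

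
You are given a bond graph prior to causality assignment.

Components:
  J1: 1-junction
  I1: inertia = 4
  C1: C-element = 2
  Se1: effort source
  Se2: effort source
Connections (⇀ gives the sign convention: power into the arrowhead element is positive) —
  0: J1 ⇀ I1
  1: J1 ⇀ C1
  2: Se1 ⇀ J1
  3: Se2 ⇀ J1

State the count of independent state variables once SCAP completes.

#2 stroke at J1  (Se1 (Se) sets effort on bond)
#3 stroke at J1  (Se2 (Se) sets effort on bond)
#0 stroke at I1  (prefer integral on I1)
#1 stroke at J1  (1-jn J1 has f-setter on 0)

2  (C1, I1 all integral)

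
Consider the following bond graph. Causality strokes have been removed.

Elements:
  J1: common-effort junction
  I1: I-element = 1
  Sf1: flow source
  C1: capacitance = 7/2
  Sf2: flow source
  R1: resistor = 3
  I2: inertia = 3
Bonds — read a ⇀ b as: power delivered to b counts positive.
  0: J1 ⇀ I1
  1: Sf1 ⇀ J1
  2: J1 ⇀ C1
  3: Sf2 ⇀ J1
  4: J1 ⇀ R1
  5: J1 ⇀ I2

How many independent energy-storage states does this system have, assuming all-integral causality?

#1 |Sf1  (Sf1 (Sf) sets flow on bond)
#3 |Sf2  (source Sf2 imposes f)
#0 |I1  (I1: I, integral causality)
#2 |J1  (prefer integral on C1)
#4 |R1  (common-e at J1 fixed by 2)
#5 |I2  (0-jn J1 has e-setter on 2)

3  (C1, I1, I2 all integral)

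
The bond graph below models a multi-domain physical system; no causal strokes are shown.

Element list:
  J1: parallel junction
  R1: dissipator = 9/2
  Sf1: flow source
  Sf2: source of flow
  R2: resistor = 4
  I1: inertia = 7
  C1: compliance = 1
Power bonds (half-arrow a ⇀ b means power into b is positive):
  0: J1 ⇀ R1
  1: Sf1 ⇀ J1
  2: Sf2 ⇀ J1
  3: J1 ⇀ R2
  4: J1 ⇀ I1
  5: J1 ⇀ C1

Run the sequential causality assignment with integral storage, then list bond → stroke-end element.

b1 stroke at Sf1  (source Sf1 imposes f)
b2 stroke at Sf2  (Sf2 (Sf) sets flow on bond)
b4 stroke at I1  (I1 outputs flow p/I1)
b5 stroke at J1  (C1 outputs effort q/C1)
b0 stroke at R1  (0-jn J1 has e-setter on 5)
b3 stroke at R2  (J1: bond 5 brought effort, rest push out)

β0 |R1
β1 |Sf1
β2 |Sf2
β3 |R2
β4 |I1
β5 |J1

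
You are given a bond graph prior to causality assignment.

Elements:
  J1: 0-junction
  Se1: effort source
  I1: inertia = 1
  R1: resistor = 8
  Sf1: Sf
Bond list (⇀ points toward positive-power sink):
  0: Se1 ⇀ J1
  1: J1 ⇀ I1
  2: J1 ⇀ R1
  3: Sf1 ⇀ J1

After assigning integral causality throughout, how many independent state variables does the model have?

1  (I1 all integral)

#0 stroke at J1  (Se1: effort source, stroke at far end)
#3 stroke at Sf1  (source Sf1 imposes f)
#1 stroke at I1  (J1: bond 0 brought effort, rest push out)
#2 stroke at R1  (common-e at J1 fixed by 0)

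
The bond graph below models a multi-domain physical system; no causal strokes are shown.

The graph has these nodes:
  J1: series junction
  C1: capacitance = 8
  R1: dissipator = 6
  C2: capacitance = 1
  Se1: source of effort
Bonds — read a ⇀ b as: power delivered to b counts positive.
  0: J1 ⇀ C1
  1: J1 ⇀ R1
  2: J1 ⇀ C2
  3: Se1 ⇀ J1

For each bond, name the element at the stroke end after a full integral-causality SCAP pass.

#0 stroke→J1
#1 stroke→R1
#2 stroke→J1
#3 stroke→J1

b3 →J1  (Se1 (Se) sets effort on bond)
b0 →J1  (prefer integral on C1)
b2 →J1  (C2 outputs effort q/C2)
b1 →R1  (closing 1-jn rule on J1)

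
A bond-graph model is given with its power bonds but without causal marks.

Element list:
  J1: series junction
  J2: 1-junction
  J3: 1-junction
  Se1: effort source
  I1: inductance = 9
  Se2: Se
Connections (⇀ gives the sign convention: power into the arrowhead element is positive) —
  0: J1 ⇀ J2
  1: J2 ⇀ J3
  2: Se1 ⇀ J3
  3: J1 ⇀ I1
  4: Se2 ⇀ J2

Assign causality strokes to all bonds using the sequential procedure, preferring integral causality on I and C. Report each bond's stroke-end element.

#0 |J1
#1 |J2
#2 |J3
#3 |I1
#4 |J2

#2 |J3  (Se1 fixes effort; stroke away)
#4 |J2  (Se2: effort source, stroke at far end)
#1 |J2  (J3: last free bond brings flow in)
#0 |J1  (J2 needs exactly one f-in)
#3 |I1  (only one flow-in slot at J1)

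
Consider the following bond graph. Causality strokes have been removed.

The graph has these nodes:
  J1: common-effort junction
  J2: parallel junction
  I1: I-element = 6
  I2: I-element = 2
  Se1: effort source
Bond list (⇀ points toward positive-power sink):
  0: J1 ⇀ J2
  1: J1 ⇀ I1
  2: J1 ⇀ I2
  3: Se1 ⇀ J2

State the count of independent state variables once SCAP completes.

bond 3 stroke at J2  (source Se1 imposes e)
bond 0 stroke at J1  (J2 effort already set via bond 3)
bond 1 stroke at I1  (J1 effort already set via bond 0)
bond 2 stroke at I2  (J1 effort already set via bond 0)

2  (I1, I2 all integral)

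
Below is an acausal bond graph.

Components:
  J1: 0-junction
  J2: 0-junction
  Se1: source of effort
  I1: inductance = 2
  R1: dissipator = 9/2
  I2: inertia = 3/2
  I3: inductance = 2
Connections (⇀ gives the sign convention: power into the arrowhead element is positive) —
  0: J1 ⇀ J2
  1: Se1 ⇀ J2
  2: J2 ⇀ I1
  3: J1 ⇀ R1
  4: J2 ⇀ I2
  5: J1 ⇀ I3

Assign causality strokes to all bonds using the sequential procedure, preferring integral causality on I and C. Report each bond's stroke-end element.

b0 stroke at J1
b1 stroke at J2
b2 stroke at I1
b3 stroke at R1
b4 stroke at I2
b5 stroke at I3

b1 stroke at J2  (source Se1 imposes e)
b0 stroke at J1  (J2: bond 1 brought effort, rest push out)
b2 stroke at I1  (J2: bond 1 brought effort, rest push out)
b4 stroke at I2  (0-jn J2 has e-setter on 1)
b3 stroke at R1  (0-jn J1 has e-setter on 0)
b5 stroke at I3  (J1 effort already set via bond 0)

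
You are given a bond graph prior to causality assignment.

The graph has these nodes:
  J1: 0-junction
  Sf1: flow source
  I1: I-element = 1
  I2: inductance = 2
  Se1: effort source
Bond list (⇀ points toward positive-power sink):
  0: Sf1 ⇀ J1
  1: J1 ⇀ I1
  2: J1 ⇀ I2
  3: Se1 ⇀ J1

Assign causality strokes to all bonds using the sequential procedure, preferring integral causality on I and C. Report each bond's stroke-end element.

#0 →Sf1
#1 →I1
#2 →I2
#3 →J1

b0 →Sf1  (Sf1 (Sf) sets flow on bond)
b3 →J1  (Se1 fixes effort; stroke away)
b1 →I1  (common-e at J1 fixed by 3)
b2 →I2  (J1: bond 3 brought effort, rest push out)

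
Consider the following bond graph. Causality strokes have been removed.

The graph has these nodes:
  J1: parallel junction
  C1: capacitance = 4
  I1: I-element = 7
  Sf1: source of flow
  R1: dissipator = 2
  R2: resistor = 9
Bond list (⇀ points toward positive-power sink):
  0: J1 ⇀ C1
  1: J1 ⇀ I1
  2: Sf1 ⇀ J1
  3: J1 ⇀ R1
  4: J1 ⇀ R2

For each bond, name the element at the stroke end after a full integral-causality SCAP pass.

#2 →Sf1  (source Sf1 imposes f)
#0 →J1  (C1 integral (e out))
#1 →I1  (common-e at J1 fixed by 0)
#3 →R1  (J1 effort already set via bond 0)
#4 →R2  (J1 effort already set via bond 0)

β0 |J1
β1 |I1
β2 |Sf1
β3 |R1
β4 |R2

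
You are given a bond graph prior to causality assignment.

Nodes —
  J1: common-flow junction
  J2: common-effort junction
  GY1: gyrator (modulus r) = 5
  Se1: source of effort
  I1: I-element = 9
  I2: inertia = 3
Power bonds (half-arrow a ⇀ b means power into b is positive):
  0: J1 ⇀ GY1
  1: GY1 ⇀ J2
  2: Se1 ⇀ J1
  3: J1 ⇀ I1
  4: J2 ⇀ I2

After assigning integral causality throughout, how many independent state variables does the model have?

2  (I1, I2 all integral)

bond 2 stroke→J1  (source Se1 imposes e)
bond 3 stroke→I1  (I1 integral (f out))
bond 0 stroke→J1  (J1 flow already set via bond 3)
bond 1 stroke→J2  (GY1 both-in/both-out from 0)
bond 4 stroke→I2  (common-e at J2 fixed by 1)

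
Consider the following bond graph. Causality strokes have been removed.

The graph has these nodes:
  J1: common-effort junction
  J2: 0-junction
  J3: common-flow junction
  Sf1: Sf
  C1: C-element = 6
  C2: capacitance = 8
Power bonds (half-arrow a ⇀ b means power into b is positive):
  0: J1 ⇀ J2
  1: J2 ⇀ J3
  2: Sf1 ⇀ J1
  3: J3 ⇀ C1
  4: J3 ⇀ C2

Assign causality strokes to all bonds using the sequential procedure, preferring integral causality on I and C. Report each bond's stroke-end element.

β0 stroke at J1
β1 stroke at J2
β2 stroke at Sf1
β3 stroke at J3
β4 stroke at J3

#2 →Sf1  (source Sf1 imposes f)
#0 →J1  (only one effort-in slot at J1)
#1 →J2  (only one effort-in slot at J2)
#3 →J3  (J3 flow already set via bond 1)
#4 →J3  (J3: bond 1 brought flow, rest push out)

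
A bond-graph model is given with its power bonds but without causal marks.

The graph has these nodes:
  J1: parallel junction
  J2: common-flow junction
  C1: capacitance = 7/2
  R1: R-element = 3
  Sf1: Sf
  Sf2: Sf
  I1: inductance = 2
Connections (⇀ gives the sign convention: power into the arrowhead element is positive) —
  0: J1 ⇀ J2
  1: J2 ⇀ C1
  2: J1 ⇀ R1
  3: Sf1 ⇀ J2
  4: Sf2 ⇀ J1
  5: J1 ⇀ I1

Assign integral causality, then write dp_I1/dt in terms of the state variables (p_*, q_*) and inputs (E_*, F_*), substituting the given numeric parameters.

b3 stroke at Sf1  (Sf1 fixes flow; stroke at Sf1)
b4 stroke at Sf2  (Sf2 (Sf) sets flow on bond)
b0 stroke at J2  (J2 flow already set via bond 3)
b1 stroke at J2  (common-f at J2 fixed by 3)
b5 stroke at I1  (I1: I, integral causality)
b2 stroke at J1  (only one effort-in slot at J1)

dp_I1/dt = -3*F_Sf1 + 3*F_Sf2 - 3*p_I1/2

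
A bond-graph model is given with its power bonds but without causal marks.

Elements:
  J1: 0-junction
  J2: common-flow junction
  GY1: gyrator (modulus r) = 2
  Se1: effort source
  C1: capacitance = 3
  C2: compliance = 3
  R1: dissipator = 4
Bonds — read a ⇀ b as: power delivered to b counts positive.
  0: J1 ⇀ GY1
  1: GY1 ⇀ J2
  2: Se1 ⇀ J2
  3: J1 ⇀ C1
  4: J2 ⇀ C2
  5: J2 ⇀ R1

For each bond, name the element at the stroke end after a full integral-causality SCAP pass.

β2 →J2  (source Se1 imposes e)
β3 →J1  (C1 outputs effort q/C1)
β0 →GY1  (0-jn J1 has e-setter on 3)
β1 →GY1  (GY GY1: same side as bond 0)
β4 →J2  (common-f at J2 fixed by 1)
β5 →J2  (1-jn J2 has f-setter on 1)

b0 stroke→GY1
b1 stroke→GY1
b2 stroke→J2
b3 stroke→J1
b4 stroke→J2
b5 stroke→J2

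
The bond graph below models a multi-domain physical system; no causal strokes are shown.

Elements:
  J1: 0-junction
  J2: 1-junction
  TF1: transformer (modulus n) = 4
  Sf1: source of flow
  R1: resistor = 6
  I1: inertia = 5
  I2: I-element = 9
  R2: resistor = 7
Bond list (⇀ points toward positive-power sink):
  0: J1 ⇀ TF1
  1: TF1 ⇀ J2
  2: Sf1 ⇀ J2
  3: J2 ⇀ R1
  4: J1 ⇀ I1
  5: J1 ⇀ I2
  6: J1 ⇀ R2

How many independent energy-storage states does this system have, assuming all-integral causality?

2  (I1, I2 all integral)

#2 |Sf1  (Sf1 fixes flow; stroke at Sf1)
#1 |J2  (common-f at J2 fixed by 2)
#3 |J2  (1-jn J2 has f-setter on 2)
#0 |TF1  (through TF1, causality passes straight; one stroke at TF1)
#4 |I1  (I1: I, integral causality)
#5 |I2  (I2 integral (f out))
#6 |J1  (J1 needs exactly one e-in)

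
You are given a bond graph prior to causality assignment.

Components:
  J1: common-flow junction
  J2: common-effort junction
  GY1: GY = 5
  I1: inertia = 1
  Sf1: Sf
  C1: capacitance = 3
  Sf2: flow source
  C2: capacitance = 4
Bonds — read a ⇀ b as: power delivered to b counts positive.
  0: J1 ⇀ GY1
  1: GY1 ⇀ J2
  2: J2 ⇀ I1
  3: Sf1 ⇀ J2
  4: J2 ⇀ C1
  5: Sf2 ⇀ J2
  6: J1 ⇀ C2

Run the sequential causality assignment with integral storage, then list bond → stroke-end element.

#0 →GY1
#1 →GY1
#2 →I1
#3 →Sf1
#4 →J2
#5 →Sf2
#6 →J1

bond 3 stroke at Sf1  (Sf1: flow source, stroke at near end)
bond 5 stroke at Sf2  (Sf2: flow source, stroke at near end)
bond 2 stroke at I1  (I1: I, integral causality)
bond 4 stroke at J2  (prefer integral on C1)
bond 1 stroke at GY1  (J2 effort already set via bond 4)
bond 0 stroke at GY1  (GY1: gyrator matches bond 1)
bond 6 stroke at J1  (J1: bond 0 brought flow, rest push out)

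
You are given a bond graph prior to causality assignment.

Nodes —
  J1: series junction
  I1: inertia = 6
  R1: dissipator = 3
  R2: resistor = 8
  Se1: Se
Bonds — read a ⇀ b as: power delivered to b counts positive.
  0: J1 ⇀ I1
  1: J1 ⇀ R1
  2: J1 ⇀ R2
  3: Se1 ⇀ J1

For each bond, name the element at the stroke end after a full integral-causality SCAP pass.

b0 →I1
b1 →J1
b2 →J1
b3 →J1

bond 3 stroke→J1  (Se1 (Se) sets effort on bond)
bond 0 stroke→I1  (I1 integral (f out))
bond 1 stroke→J1  (J1 flow already set via bond 0)
bond 2 stroke→J1  (1-jn J1 has f-setter on 0)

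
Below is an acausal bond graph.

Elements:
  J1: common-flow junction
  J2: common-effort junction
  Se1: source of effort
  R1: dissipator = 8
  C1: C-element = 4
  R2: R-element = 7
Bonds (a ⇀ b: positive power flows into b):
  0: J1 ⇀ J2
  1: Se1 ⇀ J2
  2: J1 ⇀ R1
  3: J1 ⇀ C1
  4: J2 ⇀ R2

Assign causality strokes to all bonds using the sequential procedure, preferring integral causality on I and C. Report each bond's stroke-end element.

b0 stroke→J1
b1 stroke→J2
b2 stroke→R1
b3 stroke→J1
b4 stroke→R2

b1 |J2  (Se1: effort source, stroke at far end)
b0 |J1  (J2 effort already set via bond 1)
b4 |R2  (common-e at J2 fixed by 1)
b3 |J1  (prefer integral on C1)
b2 |R1  (closing 1-jn rule on J1)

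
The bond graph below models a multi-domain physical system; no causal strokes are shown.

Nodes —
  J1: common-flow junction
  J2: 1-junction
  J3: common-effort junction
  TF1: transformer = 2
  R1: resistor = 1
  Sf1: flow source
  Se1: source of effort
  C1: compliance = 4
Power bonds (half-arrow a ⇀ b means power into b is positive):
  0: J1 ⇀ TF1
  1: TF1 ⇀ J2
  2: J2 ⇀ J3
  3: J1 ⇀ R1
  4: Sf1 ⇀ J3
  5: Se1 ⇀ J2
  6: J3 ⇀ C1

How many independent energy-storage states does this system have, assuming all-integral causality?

1  (C1 all integral)

#4 stroke at Sf1  (source Sf1 imposes f)
#5 stroke at J2  (Se1 fixes effort; stroke away)
#6 stroke at J3  (prefer integral on C1)
#2 stroke at J2  (J3 effort already set via bond 6)
#1 stroke at TF1  (closing 1-jn rule on J2)
#0 stroke at J1  (TF1: transformer flips bond 1)
#3 stroke at R1  (closing 1-jn rule on J1)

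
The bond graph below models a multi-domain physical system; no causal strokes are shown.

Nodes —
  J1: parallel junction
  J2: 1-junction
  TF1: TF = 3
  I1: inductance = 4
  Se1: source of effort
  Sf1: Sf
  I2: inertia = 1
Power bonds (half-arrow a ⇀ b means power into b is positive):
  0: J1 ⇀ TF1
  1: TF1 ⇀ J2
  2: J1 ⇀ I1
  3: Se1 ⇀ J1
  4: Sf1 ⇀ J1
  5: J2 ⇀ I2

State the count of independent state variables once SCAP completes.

b3 stroke at J1  (Se1 (Se) sets effort on bond)
b4 stroke at Sf1  (Sf1 fixes flow; stroke at Sf1)
b0 stroke at TF1  (J1: bond 3 brought effort, rest push out)
b2 stroke at I1  (J1 effort already set via bond 3)
b1 stroke at J2  (TF1 one-in-one-out from 0)
b5 stroke at I2  (J2: last free bond brings flow in)

2  (I1, I2 all integral)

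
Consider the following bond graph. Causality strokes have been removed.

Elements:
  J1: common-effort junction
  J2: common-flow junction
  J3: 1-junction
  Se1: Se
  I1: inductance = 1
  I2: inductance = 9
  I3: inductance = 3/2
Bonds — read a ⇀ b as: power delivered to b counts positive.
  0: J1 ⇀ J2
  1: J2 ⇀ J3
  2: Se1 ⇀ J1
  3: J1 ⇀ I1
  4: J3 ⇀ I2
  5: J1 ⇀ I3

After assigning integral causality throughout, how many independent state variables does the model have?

3  (I1, I2, I3 all integral)

β2 stroke→J1  (Se1 (Se) sets effort on bond)
β0 stroke→J2  (J1 effort already set via bond 2)
β3 stroke→I1  (0-jn J1 has e-setter on 2)
β5 stroke→I3  (J1 effort already set via bond 2)
β1 stroke→J3  (J2 needs exactly one f-in)
β4 stroke→I2  (J3 needs exactly one f-in)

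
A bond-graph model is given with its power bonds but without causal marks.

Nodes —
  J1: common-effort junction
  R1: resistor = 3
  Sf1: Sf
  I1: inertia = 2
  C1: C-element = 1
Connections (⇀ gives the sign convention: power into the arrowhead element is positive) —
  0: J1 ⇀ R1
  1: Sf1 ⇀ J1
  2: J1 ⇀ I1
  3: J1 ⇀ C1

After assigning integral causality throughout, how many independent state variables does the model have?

2  (C1, I1 all integral)

#1 |Sf1  (Sf1 fixes flow; stroke at Sf1)
#2 |I1  (prefer integral on I1)
#3 |J1  (C1 integral (e out))
#0 |R1  (common-e at J1 fixed by 3)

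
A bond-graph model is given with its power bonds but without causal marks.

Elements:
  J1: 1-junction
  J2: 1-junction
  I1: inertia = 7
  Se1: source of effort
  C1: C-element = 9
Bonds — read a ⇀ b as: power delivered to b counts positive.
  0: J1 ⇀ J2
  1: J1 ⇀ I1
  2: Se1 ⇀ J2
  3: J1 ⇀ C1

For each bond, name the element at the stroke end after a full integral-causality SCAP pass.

#2 stroke at J2  (Se1: effort source, stroke at far end)
#0 stroke at J1  (J2 needs exactly one f-in)
#1 stroke at I1  (I1: I, integral causality)
#3 stroke at J1  (common-f at J1 fixed by 1)

bond 0 |J1
bond 1 |I1
bond 2 |J2
bond 3 |J1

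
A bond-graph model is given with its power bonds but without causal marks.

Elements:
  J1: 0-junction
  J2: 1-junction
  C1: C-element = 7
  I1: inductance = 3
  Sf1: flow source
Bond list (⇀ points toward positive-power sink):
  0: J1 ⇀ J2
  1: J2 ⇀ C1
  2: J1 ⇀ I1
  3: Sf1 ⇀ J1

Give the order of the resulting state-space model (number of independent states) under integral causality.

2  (C1, I1 all integral)

β3 |Sf1  (Sf1 (Sf) sets flow on bond)
β1 |J2  (C1: C, integral causality)
β0 |J1  (only one flow-in slot at J2)
β2 |I1  (J1: bond 0 brought effort, rest push out)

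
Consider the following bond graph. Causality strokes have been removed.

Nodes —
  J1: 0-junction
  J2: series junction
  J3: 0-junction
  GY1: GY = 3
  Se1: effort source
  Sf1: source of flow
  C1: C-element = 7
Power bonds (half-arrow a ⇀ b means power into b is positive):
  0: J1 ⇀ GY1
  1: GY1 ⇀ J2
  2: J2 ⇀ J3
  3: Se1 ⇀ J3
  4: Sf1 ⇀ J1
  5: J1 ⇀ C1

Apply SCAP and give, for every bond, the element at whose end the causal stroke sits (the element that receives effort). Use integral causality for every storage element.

bond 0 →GY1
bond 1 →GY1
bond 2 →J2
bond 3 →J3
bond 4 →Sf1
bond 5 →J1

#3 stroke→J3  (Se1: effort source, stroke at far end)
#4 stroke→Sf1  (source Sf1 imposes f)
#2 stroke→J2  (J3: bond 3 brought effort, rest push out)
#1 stroke→GY1  (closing 1-jn rule on J2)
#0 stroke→GY1  (GY GY1: same side as bond 1)
#5 stroke→J1  (J1 needs exactly one e-in)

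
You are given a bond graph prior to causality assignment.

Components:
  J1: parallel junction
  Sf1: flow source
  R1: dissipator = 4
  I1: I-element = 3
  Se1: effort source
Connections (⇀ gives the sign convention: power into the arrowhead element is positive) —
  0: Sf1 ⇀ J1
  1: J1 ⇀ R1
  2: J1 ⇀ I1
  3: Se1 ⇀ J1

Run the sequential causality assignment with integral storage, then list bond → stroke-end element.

β0 stroke at Sf1  (Sf1: flow source, stroke at near end)
β3 stroke at J1  (Se1: effort source, stroke at far end)
β1 stroke at R1  (0-jn J1 has e-setter on 3)
β2 stroke at I1  (J1: bond 3 brought effort, rest push out)

#0 stroke→Sf1
#1 stroke→R1
#2 stroke→I1
#3 stroke→J1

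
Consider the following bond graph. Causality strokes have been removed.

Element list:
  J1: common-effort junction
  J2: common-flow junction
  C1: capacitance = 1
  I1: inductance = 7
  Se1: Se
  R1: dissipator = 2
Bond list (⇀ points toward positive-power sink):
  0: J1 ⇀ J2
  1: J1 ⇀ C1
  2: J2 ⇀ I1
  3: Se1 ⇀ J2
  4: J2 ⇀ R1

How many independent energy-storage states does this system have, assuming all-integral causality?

2  (C1, I1 all integral)

bond 3 →J2  (Se1: effort source, stroke at far end)
bond 1 →J1  (C1 integral (e out))
bond 0 →J2  (0-jn J1 has e-setter on 1)
bond 2 →I1  (prefer integral on I1)
bond 4 →J2  (J2: bond 2 brought flow, rest push out)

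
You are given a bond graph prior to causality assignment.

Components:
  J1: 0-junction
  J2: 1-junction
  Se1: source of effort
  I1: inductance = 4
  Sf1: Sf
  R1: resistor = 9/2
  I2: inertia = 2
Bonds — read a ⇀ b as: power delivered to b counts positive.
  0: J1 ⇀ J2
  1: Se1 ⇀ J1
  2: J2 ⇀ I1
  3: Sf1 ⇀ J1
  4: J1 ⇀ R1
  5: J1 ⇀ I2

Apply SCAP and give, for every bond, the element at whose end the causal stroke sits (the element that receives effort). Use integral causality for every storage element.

β0 stroke at J2
β1 stroke at J1
β2 stroke at I1
β3 stroke at Sf1
β4 stroke at R1
β5 stroke at I2

β1 stroke at J1  (Se1 fixes effort; stroke away)
β3 stroke at Sf1  (Sf1 (Sf) sets flow on bond)
β0 stroke at J2  (common-e at J1 fixed by 1)
β4 stroke at R1  (J1: bond 1 brought effort, rest push out)
β5 stroke at I2  (J1 effort already set via bond 1)
β2 stroke at I1  (J2: last free bond brings flow in)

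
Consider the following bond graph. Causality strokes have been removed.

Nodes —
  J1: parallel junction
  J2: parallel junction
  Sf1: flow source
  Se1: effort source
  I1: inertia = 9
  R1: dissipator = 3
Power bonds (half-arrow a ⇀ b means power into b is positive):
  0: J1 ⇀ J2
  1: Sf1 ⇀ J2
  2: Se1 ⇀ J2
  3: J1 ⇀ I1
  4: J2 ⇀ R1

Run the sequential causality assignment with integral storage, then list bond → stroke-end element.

b1 stroke at Sf1  (source Sf1 imposes f)
b2 stroke at J2  (source Se1 imposes e)
b0 stroke at J1  (0-jn J2 has e-setter on 2)
b4 stroke at R1  (0-jn J2 has e-setter on 2)
b3 stroke at I1  (common-e at J1 fixed by 0)

β0 stroke→J1
β1 stroke→Sf1
β2 stroke→J2
β3 stroke→I1
β4 stroke→R1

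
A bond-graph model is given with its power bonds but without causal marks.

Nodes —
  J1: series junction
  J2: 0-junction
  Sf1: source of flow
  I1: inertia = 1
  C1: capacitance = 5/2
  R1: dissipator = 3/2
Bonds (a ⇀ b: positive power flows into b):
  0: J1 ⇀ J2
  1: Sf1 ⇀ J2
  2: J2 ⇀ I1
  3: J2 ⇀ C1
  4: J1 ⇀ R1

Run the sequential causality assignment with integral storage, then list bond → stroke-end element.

#0 →J1
#1 →Sf1
#2 →I1
#3 →J2
#4 →R1

bond 1 →Sf1  (Sf1 fixes flow; stroke at Sf1)
bond 2 →I1  (prefer integral on I1)
bond 3 →J2  (C1: C, integral causality)
bond 0 →J1  (J2: bond 3 brought effort, rest push out)
bond 4 →R1  (J1: last free bond brings flow in)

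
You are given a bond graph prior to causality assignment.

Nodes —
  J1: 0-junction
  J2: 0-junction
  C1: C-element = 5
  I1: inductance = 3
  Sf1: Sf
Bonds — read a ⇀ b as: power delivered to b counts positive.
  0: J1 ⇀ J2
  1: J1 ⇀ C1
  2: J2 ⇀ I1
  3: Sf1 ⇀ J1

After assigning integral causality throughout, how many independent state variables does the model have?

2  (C1, I1 all integral)

#3 stroke at Sf1  (Sf1 (Sf) sets flow on bond)
#1 stroke at J1  (C1 outputs effort q/C1)
#0 stroke at J2  (common-e at J1 fixed by 1)
#2 stroke at I1  (0-jn J2 has e-setter on 0)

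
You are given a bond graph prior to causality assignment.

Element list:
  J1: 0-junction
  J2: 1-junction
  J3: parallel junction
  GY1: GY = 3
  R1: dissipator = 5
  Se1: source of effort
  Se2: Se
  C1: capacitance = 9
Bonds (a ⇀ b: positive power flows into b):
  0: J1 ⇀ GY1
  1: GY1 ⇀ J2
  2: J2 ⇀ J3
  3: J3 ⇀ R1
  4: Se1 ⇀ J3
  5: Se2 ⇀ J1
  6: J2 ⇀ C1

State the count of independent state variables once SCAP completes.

bond 4 stroke at J3  (Se1 fixes effort; stroke away)
bond 5 stroke at J1  (source Se2 imposes e)
bond 0 stroke at GY1  (J1: bond 5 brought effort, rest push out)
bond 2 stroke at J2  (J3: bond 4 brought effort, rest push out)
bond 3 stroke at R1  (J3 effort already set via bond 4)
bond 1 stroke at GY1  (GY1 both-in/both-out from 0)
bond 6 stroke at J2  (common-f at J2 fixed by 1)

1  (C1 all integral)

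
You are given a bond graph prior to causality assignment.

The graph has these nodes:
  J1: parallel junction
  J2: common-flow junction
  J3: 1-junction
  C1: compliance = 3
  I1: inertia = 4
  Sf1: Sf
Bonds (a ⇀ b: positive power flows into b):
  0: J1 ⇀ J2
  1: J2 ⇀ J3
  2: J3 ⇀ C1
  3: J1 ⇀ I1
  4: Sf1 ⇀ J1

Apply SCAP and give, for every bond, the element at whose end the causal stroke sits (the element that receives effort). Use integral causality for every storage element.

bond 0 stroke→J1
bond 1 stroke→J2
bond 2 stroke→J3
bond 3 stroke→I1
bond 4 stroke→Sf1

β4 stroke at Sf1  (Sf1 (Sf) sets flow on bond)
β2 stroke at J3  (C1 integral (e out))
β1 stroke at J2  (closing 1-jn rule on J3)
β0 stroke at J1  (J2: last free bond brings flow in)
β3 stroke at I1  (J1: bond 0 brought effort, rest push out)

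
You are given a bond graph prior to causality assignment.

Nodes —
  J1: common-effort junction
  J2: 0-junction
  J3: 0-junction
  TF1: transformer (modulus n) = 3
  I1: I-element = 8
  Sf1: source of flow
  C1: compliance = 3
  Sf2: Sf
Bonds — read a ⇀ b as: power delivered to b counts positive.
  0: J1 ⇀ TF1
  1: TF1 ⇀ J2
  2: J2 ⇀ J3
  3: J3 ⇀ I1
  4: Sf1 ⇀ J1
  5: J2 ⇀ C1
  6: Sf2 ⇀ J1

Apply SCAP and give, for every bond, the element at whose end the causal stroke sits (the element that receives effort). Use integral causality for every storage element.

bond 0 stroke→J1
bond 1 stroke→TF1
bond 2 stroke→J3
bond 3 stroke→I1
bond 4 stroke→Sf1
bond 5 stroke→J2
bond 6 stroke→Sf2

β4 stroke→Sf1  (Sf1: flow source, stroke at near end)
β6 stroke→Sf2  (Sf2 (Sf) sets flow on bond)
β0 stroke→J1  (J1: last free bond brings effort in)
β1 stroke→TF1  (TF TF1: opposite of bond 0)
β3 stroke→I1  (I1: I, integral causality)
β2 stroke→J3  (J3: last free bond brings effort in)
β5 stroke→J2  (only one effort-in slot at J2)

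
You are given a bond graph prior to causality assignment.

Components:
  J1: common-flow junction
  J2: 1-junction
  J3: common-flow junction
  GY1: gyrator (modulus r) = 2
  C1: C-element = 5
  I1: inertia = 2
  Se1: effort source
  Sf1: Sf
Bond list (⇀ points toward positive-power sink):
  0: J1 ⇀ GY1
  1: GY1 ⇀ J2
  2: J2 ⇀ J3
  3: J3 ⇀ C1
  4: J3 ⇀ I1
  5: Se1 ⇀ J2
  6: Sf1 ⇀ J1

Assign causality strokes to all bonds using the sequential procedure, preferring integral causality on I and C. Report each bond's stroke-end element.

β5 stroke at J2  (Se1 (Se) sets effort on bond)
β6 stroke at Sf1  (Sf1: flow source, stroke at near end)
β0 stroke at J1  (J1 flow already set via bond 6)
β1 stroke at J2  (GY1: gyrator matches bond 0)
β2 stroke at J3  (closing 1-jn rule on J2)
β3 stroke at J3  (C1 integral (e out))
β4 stroke at I1  (J3: last free bond brings flow in)

bond 0 stroke at J1
bond 1 stroke at J2
bond 2 stroke at J3
bond 3 stroke at J3
bond 4 stroke at I1
bond 5 stroke at J2
bond 6 stroke at Sf1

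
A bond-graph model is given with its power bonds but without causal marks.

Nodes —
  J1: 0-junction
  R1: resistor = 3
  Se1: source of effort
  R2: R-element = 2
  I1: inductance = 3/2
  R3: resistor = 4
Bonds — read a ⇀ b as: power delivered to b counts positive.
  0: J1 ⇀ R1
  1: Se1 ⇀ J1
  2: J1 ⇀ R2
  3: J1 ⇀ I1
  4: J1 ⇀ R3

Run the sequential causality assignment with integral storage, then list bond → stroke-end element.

b0 stroke→R1
b1 stroke→J1
b2 stroke→R2
b3 stroke→I1
b4 stroke→R3

#1 →J1  (Se1 fixes effort; stroke away)
#0 →R1  (common-e at J1 fixed by 1)
#2 →R2  (0-jn J1 has e-setter on 1)
#3 →I1  (J1 effort already set via bond 1)
#4 →R3  (J1: bond 1 brought effort, rest push out)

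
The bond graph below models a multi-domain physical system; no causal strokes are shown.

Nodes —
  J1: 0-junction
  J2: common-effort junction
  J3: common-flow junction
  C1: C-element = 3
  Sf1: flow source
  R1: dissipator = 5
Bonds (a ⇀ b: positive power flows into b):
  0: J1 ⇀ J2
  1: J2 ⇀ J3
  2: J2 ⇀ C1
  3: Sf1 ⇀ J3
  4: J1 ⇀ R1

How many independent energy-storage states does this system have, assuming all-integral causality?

1  (C1 all integral)

β3 |Sf1  (source Sf1 imposes f)
β1 |J3  (1-jn J3 has f-setter on 3)
β2 |J2  (prefer integral on C1)
β0 |J1  (common-e at J2 fixed by 2)
β4 |R1  (J1: bond 0 brought effort, rest push out)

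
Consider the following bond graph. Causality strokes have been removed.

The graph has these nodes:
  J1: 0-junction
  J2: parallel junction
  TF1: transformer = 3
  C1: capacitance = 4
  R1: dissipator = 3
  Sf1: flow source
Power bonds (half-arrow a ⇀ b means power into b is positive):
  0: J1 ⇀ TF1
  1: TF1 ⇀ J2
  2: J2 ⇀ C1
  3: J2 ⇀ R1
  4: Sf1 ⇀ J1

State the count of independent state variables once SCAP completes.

1  (C1 all integral)

#4 stroke→Sf1  (Sf1 fixes flow; stroke at Sf1)
#0 stroke→J1  (J1: last free bond brings effort in)
#1 stroke→TF1  (TF TF1: opposite of bond 0)
#2 stroke→J2  (C1: C, integral causality)
#3 stroke→R1  (J2 effort already set via bond 2)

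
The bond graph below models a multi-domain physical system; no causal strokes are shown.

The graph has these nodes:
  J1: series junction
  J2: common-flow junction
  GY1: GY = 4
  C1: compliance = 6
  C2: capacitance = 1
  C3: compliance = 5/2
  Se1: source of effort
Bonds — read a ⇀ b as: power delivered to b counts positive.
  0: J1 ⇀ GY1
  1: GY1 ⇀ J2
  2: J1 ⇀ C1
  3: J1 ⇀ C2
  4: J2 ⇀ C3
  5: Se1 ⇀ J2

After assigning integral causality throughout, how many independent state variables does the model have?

β5 stroke at J2  (source Se1 imposes e)
β2 stroke at J1  (C1 integral (e out))
β3 stroke at J1  (C2: C, integral causality)
β0 stroke at GY1  (closing 1-jn rule on J1)
β1 stroke at GY1  (GY1 both-in/both-out from 0)
β4 stroke at J2  (1-jn J2 has f-setter on 1)

3  (C1, C2, C3 all integral)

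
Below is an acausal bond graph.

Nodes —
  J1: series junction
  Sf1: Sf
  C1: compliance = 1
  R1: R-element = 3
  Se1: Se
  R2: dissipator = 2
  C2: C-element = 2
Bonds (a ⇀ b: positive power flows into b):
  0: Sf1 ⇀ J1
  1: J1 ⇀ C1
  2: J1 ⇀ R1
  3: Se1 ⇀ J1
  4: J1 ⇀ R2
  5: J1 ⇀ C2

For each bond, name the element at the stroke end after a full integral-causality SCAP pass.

bond 0 stroke→Sf1
bond 1 stroke→J1
bond 2 stroke→J1
bond 3 stroke→J1
bond 4 stroke→J1
bond 5 stroke→J1

b0 →Sf1  (Sf1 (Sf) sets flow on bond)
b3 →J1  (Se1 fixes effort; stroke away)
b1 →J1  (common-f at J1 fixed by 0)
b2 →J1  (J1: bond 0 brought flow, rest push out)
b4 →J1  (J1: bond 0 brought flow, rest push out)
b5 →J1  (J1 flow already set via bond 0)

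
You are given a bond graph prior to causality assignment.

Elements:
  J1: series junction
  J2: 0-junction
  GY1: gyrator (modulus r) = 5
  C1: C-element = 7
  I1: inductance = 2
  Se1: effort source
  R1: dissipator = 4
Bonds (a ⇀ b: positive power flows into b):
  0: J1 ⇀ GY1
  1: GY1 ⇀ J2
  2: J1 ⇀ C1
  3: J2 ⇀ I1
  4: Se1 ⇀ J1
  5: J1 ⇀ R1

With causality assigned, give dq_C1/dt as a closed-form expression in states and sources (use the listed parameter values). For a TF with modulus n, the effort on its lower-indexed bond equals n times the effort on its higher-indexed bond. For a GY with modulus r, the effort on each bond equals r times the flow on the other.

dq_C1/dt = E_Se1/4 - 5*p_I1/8 - q_C1/28

bond 4 →J1  (source Se1 imposes e)
bond 2 →J1  (C1 outputs effort q/C1)
bond 3 →I1  (I1 integral (f out))
bond 1 →J2  (J2: last free bond brings effort in)
bond 0 →J1  (GY GY1: same side as bond 1)
bond 5 →R1  (only one flow-in slot at J1)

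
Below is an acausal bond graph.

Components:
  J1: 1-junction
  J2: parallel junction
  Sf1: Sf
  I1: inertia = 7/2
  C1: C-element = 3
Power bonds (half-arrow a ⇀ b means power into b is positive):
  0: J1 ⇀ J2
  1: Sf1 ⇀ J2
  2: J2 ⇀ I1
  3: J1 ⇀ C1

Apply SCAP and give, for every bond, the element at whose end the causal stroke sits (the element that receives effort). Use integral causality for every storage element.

bond 0 stroke→J2
bond 1 stroke→Sf1
bond 2 stroke→I1
bond 3 stroke→J1

bond 1 stroke at Sf1  (Sf1 (Sf) sets flow on bond)
bond 2 stroke at I1  (I1 integral (f out))
bond 0 stroke at J2  (J2 needs exactly one e-in)
bond 3 stroke at J1  (J1 flow already set via bond 0)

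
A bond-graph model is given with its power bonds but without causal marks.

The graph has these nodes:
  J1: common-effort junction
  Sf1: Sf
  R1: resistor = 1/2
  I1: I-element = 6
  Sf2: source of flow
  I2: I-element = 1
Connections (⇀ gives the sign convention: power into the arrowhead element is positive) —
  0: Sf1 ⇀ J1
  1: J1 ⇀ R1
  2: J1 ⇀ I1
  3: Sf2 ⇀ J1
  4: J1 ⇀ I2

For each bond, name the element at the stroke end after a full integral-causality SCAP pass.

β0 →Sf1  (source Sf1 imposes f)
β3 →Sf2  (Sf2: flow source, stroke at near end)
β2 →I1  (I1: I, integral causality)
β4 →I2  (I2 outputs flow p/I2)
β1 →J1  (only one effort-in slot at J1)

b0 →Sf1
b1 →J1
b2 →I1
b3 →Sf2
b4 →I2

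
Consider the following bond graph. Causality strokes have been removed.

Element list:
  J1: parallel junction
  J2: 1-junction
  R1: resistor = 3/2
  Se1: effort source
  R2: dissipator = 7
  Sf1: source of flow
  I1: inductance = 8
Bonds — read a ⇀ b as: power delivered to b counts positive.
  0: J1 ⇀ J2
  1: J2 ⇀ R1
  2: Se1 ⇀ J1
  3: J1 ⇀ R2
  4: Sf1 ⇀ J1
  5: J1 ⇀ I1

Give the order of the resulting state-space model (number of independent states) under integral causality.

1  (I1 all integral)

β2 stroke→J1  (Se1: effort source, stroke at far end)
β4 stroke→Sf1  (Sf1: flow source, stroke at near end)
β0 stroke→J2  (J1 effort already set via bond 2)
β3 stroke→R2  (0-jn J1 has e-setter on 2)
β5 stroke→I1  (J1: bond 2 brought effort, rest push out)
β1 stroke→R1  (closing 1-jn rule on J2)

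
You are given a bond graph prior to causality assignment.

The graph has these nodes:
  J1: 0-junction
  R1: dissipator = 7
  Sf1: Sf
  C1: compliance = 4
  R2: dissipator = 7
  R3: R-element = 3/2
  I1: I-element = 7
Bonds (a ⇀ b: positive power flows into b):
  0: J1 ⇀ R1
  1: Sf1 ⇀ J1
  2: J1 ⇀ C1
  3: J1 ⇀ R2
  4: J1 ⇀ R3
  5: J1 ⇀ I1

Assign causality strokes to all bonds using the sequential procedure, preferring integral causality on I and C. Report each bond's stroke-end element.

b0 stroke at R1
b1 stroke at Sf1
b2 stroke at J1
b3 stroke at R2
b4 stroke at R3
b5 stroke at I1

bond 1 stroke at Sf1  (Sf1 fixes flow; stroke at Sf1)
bond 2 stroke at J1  (C1: C, integral causality)
bond 0 stroke at R1  (common-e at J1 fixed by 2)
bond 3 stroke at R2  (common-e at J1 fixed by 2)
bond 4 stroke at R3  (J1 effort already set via bond 2)
bond 5 stroke at I1  (J1: bond 2 brought effort, rest push out)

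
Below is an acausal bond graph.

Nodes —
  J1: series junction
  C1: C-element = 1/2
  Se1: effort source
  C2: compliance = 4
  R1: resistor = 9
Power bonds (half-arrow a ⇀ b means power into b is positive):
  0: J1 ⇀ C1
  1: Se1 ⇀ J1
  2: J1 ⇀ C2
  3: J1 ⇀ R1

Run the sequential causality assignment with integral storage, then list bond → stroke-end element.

b0 →J1
b1 →J1
b2 →J1
b3 →R1

b1 →J1  (source Se1 imposes e)
b0 →J1  (prefer integral on C1)
b2 →J1  (C2 outputs effort q/C2)
b3 →R1  (J1 needs exactly one f-in)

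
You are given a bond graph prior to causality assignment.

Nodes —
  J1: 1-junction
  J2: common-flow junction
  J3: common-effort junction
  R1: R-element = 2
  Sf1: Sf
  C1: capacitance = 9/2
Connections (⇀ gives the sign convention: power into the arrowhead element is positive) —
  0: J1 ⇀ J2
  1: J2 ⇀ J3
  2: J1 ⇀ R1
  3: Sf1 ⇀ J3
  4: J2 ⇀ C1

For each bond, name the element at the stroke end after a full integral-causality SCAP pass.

#3 →Sf1  (Sf1 fixes flow; stroke at Sf1)
#1 →J3  (closing 0-jn rule on J3)
#0 →J2  (1-jn J2 has f-setter on 1)
#4 →J2  (J2 flow already set via bond 1)
#2 →J1  (1-jn J1 has f-setter on 0)

bond 0 →J2
bond 1 →J3
bond 2 →J1
bond 3 →Sf1
bond 4 →J2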